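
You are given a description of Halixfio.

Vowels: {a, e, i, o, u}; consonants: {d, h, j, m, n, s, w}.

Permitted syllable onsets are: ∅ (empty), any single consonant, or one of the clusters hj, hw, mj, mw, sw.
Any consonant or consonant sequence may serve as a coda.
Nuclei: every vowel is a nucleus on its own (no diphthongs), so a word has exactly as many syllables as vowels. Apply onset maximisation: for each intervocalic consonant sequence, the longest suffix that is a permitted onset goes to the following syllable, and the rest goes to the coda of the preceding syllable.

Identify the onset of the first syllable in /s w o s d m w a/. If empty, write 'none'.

Nuclei (vowels): o, a → 2 syllables.
/o…a/ gap (V1→V2): /sdmw/ splits as /sd/ + /mw/ (/mw/ is the longest suffix that is a licit onset).
Syllabification: swosd.mwa.
Syllable 1 is /swosd/: onset /sw/, nucleus /o/, coda /sd/.

sw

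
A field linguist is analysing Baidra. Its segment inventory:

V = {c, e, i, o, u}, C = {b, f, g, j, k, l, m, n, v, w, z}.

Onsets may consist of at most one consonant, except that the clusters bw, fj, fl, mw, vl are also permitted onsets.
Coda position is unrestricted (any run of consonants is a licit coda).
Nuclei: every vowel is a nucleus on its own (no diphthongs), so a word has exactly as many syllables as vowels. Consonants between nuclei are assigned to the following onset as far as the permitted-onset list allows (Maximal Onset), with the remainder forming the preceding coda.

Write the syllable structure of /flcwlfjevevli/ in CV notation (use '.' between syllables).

The vowels are c, e, e, i — 4 nuclei, so 4 syllables.
Between /c/ (V1) and /e/ (V2): /wlfj/ — longest licit onset from the right is /fj/, leaving /wl/ as coda.
Between /e/ (V2) and /e/ (V3): /v/ is a single consonant, so it becomes the next onset.
Between /e/ (V3) and /i/ (V4): /vl/ — entire cluster is a permitted onset → onset /vl/, coda ∅.
Putting it together: flcwl.fje.ve.vli.
Mapping each syllable to C/V: /flcwl/ → CCVCC, /fje/ → CCV, /ve/ → CV, /vli/ → CCV.

CCVCC.CCV.CV.CCV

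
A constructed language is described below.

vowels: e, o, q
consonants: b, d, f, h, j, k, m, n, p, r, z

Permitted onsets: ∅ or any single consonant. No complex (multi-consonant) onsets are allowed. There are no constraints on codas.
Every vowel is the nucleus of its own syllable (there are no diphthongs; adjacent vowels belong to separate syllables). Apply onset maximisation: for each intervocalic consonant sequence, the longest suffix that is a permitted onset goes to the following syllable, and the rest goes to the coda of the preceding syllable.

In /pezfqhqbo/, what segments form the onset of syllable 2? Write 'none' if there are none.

f

Vowels present: e, q, q, o; each is a nucleus, giving 4 syllables.
V1 /e/ – V2 /q/: /zf/; trying suffixes from longest down, /f/ is the first permitted one, so coda /z/ | onset /f/.
V2 /q/ – V3 /q/: /h/ is a single consonant, so it becomes the next onset.
V3 /q/ – V4 /o/: /b/ is a single consonant, so it becomes the next onset.
Result: pez.fq.hq.bo.
Syllable 2 is /fq/: onset /f/, nucleus /q/, coda ∅.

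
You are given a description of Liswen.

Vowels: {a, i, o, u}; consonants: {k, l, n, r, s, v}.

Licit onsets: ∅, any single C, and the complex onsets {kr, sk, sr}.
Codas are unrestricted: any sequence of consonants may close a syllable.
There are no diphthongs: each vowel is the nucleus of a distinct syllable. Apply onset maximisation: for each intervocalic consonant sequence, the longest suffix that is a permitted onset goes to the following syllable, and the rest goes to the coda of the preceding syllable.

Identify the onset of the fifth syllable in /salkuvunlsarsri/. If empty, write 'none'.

sr

Nuclei (vowels): a, u, u, a, i → 5 syllables.
/a…u/ gap (V1→V2): /lk/ splits as /l/ + /k/ (/k/ is the longest suffix that is a licit onset).
/u…u/ gap (V2→V3): just /v/ — single C goes to the following onset.
/u…a/ gap (V3→V4): /nls/ — longest licit onset from the right is /s/, leaving /nl/ as coda.
/a…i/ gap (V4→V5): cluster /rsr/ — the longest permitted-onset suffix is /sr/; onset = /sr/, preceding coda = /r/.
Syllabification: sal.ku.vunl.sar.sri.
Syllable 5 is /sri/: onset /sr/, nucleus /i/, coda ∅.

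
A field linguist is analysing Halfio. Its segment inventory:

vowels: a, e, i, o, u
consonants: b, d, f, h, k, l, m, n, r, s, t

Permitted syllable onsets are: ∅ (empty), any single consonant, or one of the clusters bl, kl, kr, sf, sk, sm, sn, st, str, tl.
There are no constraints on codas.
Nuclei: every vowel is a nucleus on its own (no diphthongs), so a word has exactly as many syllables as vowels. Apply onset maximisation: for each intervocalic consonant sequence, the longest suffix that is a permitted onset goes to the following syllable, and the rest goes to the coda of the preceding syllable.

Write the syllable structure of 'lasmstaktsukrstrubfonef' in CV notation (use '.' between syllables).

CVCC.CCVCC.CVCC.CCCVC.CV.CVC

Nuclei (vowels): a, a, u, u, o, e → 6 syllables.
V1 /a/ – V2 /a/: /smst/; trying suffixes from longest down, /st/ is the first permitted one, so coda /sm/ | onset /st/.
V2 /a/ – V3 /u/: /kts/ splits as /kt/ + /s/ (/s/ is the longest suffix that is a licit onset).
V3 /u/ – V4 /u/: /krstr/; trying suffixes from longest down, /str/ is the first permitted one, so coda /kr/ | onset /str/.
V4 /u/ – V5 /o/: /bf/; trying suffixes from longest down, /f/ is the first permitted one, so coda /b/ | onset /f/.
V5 /o/ – V6 /e/: /n/ is a single consonant, so it becomes the next onset.
Result: lasm.stakt.sukr.strub.fo.nef.
Mapping each syllable to C/V: /lasm/ → CVCC, /stakt/ → CCVCC, /sukr/ → CVCC, /strub/ → CCCVC, /fo/ → CV, /nef/ → CVC.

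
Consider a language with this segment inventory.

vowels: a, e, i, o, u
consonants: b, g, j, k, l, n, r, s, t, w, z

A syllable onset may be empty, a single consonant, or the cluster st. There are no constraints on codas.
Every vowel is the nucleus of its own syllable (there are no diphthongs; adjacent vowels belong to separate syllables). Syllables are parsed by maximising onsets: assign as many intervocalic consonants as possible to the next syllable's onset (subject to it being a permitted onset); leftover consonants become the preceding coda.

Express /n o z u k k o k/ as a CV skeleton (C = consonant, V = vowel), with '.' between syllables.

CV.CVC.CVC

Vowels present: o, u, o; each is a nucleus, giving 3 syllables.
V1 /o/ – V2 /u/: just /z/ — single C goes to the following onset.
V2 /u/ – V3 /o/: /kk/ splits as /k/ + /k/ (/k/ is the longest suffix that is a licit onset).
Result: no.zuk.kok.
Mapping each syllable to C/V: /no/ → CV, /zuk/ → CVC, /kok/ → CVC.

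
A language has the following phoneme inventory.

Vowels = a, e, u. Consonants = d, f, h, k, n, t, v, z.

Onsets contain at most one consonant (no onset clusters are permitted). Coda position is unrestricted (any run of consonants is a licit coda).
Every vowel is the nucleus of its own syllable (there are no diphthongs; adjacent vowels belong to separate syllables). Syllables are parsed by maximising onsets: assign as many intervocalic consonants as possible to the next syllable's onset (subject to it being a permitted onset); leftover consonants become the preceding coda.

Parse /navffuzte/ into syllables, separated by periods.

navf.fuz.te

The vowels are a, u, e — 3 nuclei, so 3 syllables.
V1 /a/ – V2 /u/: /vff/ splits as /vf/ + /f/ (/f/ is the longest suffix that is a licit onset).
V2 /u/ – V3 /e/: /zt/ splits as /z/ + /t/ (/t/ is the longest suffix that is a licit onset).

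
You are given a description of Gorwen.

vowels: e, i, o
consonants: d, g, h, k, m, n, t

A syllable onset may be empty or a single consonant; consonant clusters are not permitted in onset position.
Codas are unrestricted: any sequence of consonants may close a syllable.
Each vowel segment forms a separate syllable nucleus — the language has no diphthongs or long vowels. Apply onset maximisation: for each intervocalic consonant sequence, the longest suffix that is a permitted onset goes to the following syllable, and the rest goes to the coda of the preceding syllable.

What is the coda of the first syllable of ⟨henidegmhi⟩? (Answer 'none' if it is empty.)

none

Nuclei (vowels): e, i, e, i → 4 syllables.
V1 /e/ – V2 /i/: /n/ → onset of the next syllable (single consonants are always licit onsets).
V2 /i/ – V3 /e/: /d/ is a single consonant, so it becomes the next onset.
V3 /e/ – V4 /i/: /gmh/ — longest licit onset from the right is /h/, leaving /gm/ as coda.
So the parse is he.ni.degm.hi.
Syllable 1 is /he/: onset /h/, nucleus /e/, coda ∅.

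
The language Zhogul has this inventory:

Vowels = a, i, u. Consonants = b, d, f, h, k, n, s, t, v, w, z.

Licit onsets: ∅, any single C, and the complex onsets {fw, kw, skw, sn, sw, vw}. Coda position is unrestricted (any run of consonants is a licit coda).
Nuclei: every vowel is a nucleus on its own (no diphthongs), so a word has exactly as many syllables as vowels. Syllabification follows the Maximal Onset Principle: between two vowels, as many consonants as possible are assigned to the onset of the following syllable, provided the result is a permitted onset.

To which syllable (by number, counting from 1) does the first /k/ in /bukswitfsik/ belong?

1

Nuclei (vowels): u, i, i → 3 syllables.
/u…i/ gap (V1→V2): /ksw/; trying suffixes from longest down, /sw/ is the first permitted one, so coda /k/ | onset /sw/.
/i…i/ gap (V2→V3): /tfs/ splits as /tf/ + /s/ (/s/ is the longest suffix that is a licit onset).
So the parse is buk.switf.sik.
The first /k/ is in the coda of syllable 1 (/buk/).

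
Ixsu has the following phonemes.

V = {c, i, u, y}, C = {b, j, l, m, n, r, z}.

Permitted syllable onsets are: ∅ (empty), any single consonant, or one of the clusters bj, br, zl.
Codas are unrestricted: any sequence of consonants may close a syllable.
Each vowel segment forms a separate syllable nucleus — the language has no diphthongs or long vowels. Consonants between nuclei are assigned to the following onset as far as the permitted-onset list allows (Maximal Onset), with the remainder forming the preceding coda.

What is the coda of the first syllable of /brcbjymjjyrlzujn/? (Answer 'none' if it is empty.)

Vowels present: c, y, y, u; each is a nucleus, giving 4 syllables.
/c…y/ gap (V1→V2): /bj/ is a licit onset in full, so it all attaches to the next syllable.
/y…y/ gap (V2→V3): /mjj/ — longest licit onset from the right is /j/, leaving /mj/ as coda.
/y…u/ gap (V3→V4): /rlz/; trying suffixes from longest down, /z/ is the first permitted one, so coda /rl/ | onset /z/.
So the parse is brc.bjymj.jyrl.zujn.
Syllable 1 is /brc/: onset /br/, nucleus /c/, coda ∅.

none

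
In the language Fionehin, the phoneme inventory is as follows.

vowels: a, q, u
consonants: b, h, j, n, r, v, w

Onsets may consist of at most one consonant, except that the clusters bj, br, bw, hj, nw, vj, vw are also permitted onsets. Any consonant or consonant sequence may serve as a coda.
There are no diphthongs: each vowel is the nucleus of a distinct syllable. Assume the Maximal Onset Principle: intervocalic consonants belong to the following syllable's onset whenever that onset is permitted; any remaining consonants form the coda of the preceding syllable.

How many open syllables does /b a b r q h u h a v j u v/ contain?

4

Nuclei (vowels): a, q, u, a, u → 5 syllables.
Between /a/ (V1) and /q/ (V2): /br/ — entire cluster is a permitted onset → onset /br/, coda ∅.
Between /q/ (V2) and /u/ (V3): /h/ → onset of the next syllable (single consonants are always licit onsets).
Between /u/ (V3) and /a/ (V4): /h/ → onset of the next syllable (single consonants are always licit onsets).
Between /a/ (V4) and /u/ (V5): cluster /vj/ — /vj/ is itself a permitted onset, so the whole cluster goes right; preceding coda = ∅.
Putting it together: ba.brq.hu.ha.vjuv.
Classifying each syllable: /ba/ (open), /brq/ (open), /hu/ (open), /ha/ (open), /vjuv/ (closed).
Open syllables: 4.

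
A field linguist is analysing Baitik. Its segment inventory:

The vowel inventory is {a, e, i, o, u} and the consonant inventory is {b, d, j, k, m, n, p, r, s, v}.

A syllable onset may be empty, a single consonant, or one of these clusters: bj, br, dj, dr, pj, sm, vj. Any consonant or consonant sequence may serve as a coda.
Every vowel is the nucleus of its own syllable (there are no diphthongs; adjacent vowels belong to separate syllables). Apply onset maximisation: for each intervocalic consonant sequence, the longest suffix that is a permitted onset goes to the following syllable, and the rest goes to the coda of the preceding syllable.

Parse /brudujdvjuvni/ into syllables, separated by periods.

Vowels present: u, u, u, i; each is a nucleus, giving 4 syllables.
σ1/σ2 boundary: just /d/ — single C goes to the following onset.
σ2/σ3 boundary: cluster /jdvj/ — the longest permitted-onset suffix is /vj/; onset = /vj/, preceding coda = /jd/.
σ3/σ4 boundary: cluster /vn/ — the longest permitted-onset suffix is /n/; onset = /n/, preceding coda = /v/.

bru.dujd.vjuv.ni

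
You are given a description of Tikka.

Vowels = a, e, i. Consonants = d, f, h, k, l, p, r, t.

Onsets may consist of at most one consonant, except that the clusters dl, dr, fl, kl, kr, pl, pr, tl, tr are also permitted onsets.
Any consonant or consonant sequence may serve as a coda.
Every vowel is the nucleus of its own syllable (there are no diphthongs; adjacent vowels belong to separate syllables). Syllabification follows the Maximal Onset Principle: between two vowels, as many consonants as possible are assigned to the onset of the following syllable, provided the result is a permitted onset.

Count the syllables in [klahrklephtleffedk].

4

Vowels present: a, e, e, e; each is a nucleus, giving 4 syllables.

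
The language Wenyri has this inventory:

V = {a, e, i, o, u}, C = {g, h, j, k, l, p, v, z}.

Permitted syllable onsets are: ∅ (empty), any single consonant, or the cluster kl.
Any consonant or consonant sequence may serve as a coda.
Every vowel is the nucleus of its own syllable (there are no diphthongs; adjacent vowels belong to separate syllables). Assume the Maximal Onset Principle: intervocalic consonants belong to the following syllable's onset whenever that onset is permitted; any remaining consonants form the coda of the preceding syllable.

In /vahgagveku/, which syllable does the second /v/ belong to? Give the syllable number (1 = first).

Vowels present: a, a, e, u; each is a nucleus, giving 4 syllables.
/a…a/ gap (V1→V2): /hg/; trying suffixes from longest down, /g/ is the first permitted one, so coda /h/ | onset /g/.
/a…e/ gap (V2→V3): /gv/ — longest licit onset from the right is /v/, leaving /g/ as coda.
/e…u/ gap (V3→V4): /k/ → onset of the next syllable (single consonants are always licit onsets).
Result: vah.gag.ve.ku.
The second /v/ is in the onset of syllable 3 (/ve/).

3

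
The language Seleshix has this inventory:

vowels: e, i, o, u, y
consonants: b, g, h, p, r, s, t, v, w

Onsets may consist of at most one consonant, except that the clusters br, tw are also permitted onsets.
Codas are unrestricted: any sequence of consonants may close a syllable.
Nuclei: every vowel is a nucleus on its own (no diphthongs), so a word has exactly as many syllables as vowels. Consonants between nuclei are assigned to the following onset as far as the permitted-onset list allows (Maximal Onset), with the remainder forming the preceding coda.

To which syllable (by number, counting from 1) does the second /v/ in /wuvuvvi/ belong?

Vowels present: u, u, i; each is a nucleus, giving 3 syllables.
Between /u/ (V1) and /u/ (V2): /v/ → onset of the next syllable (single consonants are always licit onsets).
Between /u/ (V2) and /i/ (V3): /vv/ splits as /v/ + /v/ (/v/ is the longest suffix that is a licit onset).
So the parse is wu.vuv.vi.
The second /v/ is in the coda of syllable 2 (/vuv/).

2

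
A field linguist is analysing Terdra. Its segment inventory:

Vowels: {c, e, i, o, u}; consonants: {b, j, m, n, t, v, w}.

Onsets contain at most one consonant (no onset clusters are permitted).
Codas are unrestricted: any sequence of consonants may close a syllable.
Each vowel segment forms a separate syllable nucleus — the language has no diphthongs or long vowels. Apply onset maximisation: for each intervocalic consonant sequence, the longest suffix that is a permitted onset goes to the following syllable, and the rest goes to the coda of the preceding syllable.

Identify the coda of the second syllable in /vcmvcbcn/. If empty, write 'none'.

none

Nuclei (vowels): c, c, c → 3 syllables.
σ1/σ2 boundary: /mv/ — longest licit onset from the right is /v/, leaving /m/ as coda.
σ2/σ3 boundary: just /b/ — single C goes to the following onset.
So the parse is vcm.vc.bcn.
Syllable 2 is /vc/: onset /v/, nucleus /c/, coda ∅.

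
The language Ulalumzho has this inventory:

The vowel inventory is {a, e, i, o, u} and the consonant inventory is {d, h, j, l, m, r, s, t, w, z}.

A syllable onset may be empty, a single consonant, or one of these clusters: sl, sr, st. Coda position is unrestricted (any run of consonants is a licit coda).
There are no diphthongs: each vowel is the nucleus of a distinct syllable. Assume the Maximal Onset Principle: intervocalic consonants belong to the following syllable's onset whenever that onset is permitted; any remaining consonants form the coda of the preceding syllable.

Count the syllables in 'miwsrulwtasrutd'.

4

Vowels present: i, u, a, u; each is a nucleus, giving 4 syllables.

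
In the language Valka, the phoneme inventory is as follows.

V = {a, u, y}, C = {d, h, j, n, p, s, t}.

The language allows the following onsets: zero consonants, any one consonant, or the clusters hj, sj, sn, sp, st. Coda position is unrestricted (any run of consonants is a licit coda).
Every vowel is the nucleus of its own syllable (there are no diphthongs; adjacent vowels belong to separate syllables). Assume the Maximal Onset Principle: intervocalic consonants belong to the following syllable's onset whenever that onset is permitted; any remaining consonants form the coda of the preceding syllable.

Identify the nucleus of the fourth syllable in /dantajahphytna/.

y

The vowels are a, a, a, y, a — 5 nuclei, so 5 syllables.
The fourth nucleus (vowel 4 from the left) is /y/.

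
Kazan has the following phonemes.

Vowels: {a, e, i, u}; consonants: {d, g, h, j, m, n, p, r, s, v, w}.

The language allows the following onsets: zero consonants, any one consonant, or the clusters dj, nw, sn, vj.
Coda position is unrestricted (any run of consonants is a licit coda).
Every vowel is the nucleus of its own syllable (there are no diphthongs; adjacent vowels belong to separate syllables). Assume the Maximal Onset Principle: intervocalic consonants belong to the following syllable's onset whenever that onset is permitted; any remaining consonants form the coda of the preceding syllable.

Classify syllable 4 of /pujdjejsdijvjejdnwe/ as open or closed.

The vowels are u, e, i, e, e — 5 nuclei, so 5 syllables.
Between /u/ (V1) and /e/ (V2): cluster /jdj/ — the longest permitted-onset suffix is /dj/; onset = /dj/, preceding coda = /j/.
Between /e/ (V2) and /i/ (V3): cluster /jsd/ — the longest permitted-onset suffix is /d/; onset = /d/, preceding coda = /js/.
Between /i/ (V3) and /e/ (V4): /jvj/; trying suffixes from longest down, /vj/ is the first permitted one, so coda /j/ | onset /vj/.
Between /e/ (V4) and /e/ (V5): /jdnw/; trying suffixes from longest down, /nw/ is the first permitted one, so coda /jd/ | onset /nw/.
Syllabification: puj.djejs.dij.vjejd.nwe.
Syllable 4 is /vjejd/ with coda /jd/, so it is closed.

closed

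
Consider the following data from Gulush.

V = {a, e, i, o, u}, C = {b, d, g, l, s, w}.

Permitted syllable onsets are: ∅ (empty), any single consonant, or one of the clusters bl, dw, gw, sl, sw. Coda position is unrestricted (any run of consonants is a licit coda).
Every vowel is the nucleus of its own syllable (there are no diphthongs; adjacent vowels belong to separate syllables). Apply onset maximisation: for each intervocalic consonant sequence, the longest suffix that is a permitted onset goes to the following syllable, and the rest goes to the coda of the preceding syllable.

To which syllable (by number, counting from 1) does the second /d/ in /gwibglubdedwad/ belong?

The vowels are i, u, e, a — 4 nuclei, so 4 syllables.
V1 /i/ – V2 /u/: cluster /bgl/ — the longest permitted-onset suffix is /l/; onset = /l/, preceding coda = /bg/.
V2 /u/ – V3 /e/: /bd/ — longest licit onset from the right is /d/, leaving /b/ as coda.
V3 /e/ – V4 /a/: /dw/ — entire cluster is a permitted onset → onset /dw/, coda ∅.
Putting it together: gwibg.lub.de.dwad.
The second /d/ is in the onset of syllable 4 (/dwad/).

4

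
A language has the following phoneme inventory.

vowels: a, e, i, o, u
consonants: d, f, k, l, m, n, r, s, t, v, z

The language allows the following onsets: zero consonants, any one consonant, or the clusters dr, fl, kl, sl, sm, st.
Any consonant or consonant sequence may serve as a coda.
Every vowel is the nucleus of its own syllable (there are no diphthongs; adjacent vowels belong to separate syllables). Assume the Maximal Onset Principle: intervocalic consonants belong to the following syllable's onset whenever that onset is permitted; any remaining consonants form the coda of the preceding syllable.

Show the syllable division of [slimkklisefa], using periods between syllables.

Nuclei (vowels): i, i, e, a → 4 syllables.
V1 /i/ – V2 /i/: /mkkl/ splits as /mk/ + /kl/ (/kl/ is the longest suffix that is a licit onset).
V2 /i/ – V3 /e/: /s/ → onset of the next syllable (single consonants are always licit onsets).
V3 /e/ – V4 /a/: /f/ → onset of the next syllable (single consonants are always licit onsets).

slimk.kli.se.fa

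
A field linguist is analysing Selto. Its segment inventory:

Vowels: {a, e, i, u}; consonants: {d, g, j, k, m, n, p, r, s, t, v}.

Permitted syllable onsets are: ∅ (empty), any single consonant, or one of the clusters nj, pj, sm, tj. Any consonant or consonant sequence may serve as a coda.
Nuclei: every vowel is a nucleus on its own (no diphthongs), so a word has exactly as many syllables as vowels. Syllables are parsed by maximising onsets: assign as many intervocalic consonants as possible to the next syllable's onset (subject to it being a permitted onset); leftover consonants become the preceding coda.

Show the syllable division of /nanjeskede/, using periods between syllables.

na.njes.ke.de

Nuclei (vowels): a, e, e, e → 4 syllables.
Between /a/ (V1) and /e/ (V2): /nj/ is a licit onset in full, so it all attaches to the next syllable.
Between /e/ (V2) and /e/ (V3): /sk/; trying suffixes from longest down, /k/ is the first permitted one, so coda /s/ | onset /k/.
Between /e/ (V3) and /e/ (V4): just /d/ — single C goes to the following onset.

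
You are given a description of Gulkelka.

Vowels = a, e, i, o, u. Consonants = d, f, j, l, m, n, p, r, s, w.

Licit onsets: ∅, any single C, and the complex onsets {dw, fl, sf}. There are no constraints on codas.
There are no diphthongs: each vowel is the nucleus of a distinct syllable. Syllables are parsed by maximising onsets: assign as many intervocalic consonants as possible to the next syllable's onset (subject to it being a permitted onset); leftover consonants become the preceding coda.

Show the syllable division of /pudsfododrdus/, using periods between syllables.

Nuclei (vowels): u, o, o, u → 4 syllables.
V1 /u/ – V2 /o/: /dsf/ — longest licit onset from the right is /sf/, leaving /d/ as coda.
V2 /o/ – V3 /o/: just /d/ — single C goes to the following onset.
V3 /o/ – V4 /u/: /drd/; trying suffixes from longest down, /d/ is the first permitted one, so coda /dr/ | onset /d/.

pud.sfo.dodr.dus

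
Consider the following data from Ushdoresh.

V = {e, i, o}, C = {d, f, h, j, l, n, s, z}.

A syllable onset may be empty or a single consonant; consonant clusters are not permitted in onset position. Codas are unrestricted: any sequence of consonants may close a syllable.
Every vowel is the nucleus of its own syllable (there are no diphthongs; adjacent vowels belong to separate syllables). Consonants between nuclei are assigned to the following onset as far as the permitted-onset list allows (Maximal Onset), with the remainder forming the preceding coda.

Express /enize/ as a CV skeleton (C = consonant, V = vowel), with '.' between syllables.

V.CV.CV

Vowels present: e, i, e; each is a nucleus, giving 3 syllables.
V1 /e/ – V2 /i/: /n/ → onset of the next syllable (single consonants are always licit onsets).
V2 /i/ – V3 /e/: /z/ → onset of the next syllable (single consonants are always licit onsets).
Putting it together: e.ni.ze.
Mapping each syllable to C/V: /e/ → V, /ni/ → CV, /ze/ → CV.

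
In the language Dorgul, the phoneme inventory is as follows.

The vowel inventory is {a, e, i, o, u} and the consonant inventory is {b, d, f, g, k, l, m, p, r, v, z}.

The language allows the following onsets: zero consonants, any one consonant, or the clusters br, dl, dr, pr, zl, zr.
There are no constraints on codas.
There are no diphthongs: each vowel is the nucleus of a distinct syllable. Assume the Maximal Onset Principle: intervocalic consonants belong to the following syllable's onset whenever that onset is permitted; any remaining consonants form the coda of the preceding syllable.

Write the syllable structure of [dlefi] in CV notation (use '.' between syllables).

Nuclei (vowels): e, i → 2 syllables.
/e…i/ gap (V1→V2): just /f/ — single C goes to the following onset.
Syllabification: dle.fi.
Mapping each syllable to C/V: /dle/ → CCV, /fi/ → CV.

CCV.CV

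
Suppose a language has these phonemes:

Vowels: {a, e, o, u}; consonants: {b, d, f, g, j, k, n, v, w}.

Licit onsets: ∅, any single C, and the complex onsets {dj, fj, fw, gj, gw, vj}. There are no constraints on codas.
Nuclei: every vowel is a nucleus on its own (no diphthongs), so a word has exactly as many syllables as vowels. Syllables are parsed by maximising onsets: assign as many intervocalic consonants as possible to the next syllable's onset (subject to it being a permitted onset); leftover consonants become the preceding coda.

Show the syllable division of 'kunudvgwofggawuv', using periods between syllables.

Vowels present: u, u, o, a, u; each is a nucleus, giving 5 syllables.
/u…u/ gap (V1→V2): /n/ → onset of the next syllable (single consonants are always licit onsets).
/u…o/ gap (V2→V3): cluster /dvgw/ — the longest permitted-onset suffix is /gw/; onset = /gw/, preceding coda = /dv/.
/o…a/ gap (V3→V4): /fgg/; trying suffixes from longest down, /g/ is the first permitted one, so coda /fg/ | onset /g/.
/a…u/ gap (V4→V5): just /w/ — single C goes to the following onset.

ku.nudv.gwofg.ga.wuv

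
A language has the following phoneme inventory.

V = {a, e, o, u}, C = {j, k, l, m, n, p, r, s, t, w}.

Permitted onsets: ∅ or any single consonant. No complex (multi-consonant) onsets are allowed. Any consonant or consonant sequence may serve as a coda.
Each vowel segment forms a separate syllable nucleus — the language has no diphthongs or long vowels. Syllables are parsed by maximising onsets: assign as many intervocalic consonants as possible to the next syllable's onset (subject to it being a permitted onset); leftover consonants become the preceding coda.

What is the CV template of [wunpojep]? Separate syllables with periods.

CVC.CV.CVC

Vowels present: u, o, e; each is a nucleus, giving 3 syllables.
/u…o/ gap (V1→V2): /np/ splits as /n/ + /p/ (/p/ is the longest suffix that is a licit onset).
/o…e/ gap (V2→V3): /j/ → onset of the next syllable (single consonants are always licit onsets).
Syllabification: wun.po.jep.
Mapping each syllable to C/V: /wun/ → CVC, /po/ → CV, /jep/ → CVC.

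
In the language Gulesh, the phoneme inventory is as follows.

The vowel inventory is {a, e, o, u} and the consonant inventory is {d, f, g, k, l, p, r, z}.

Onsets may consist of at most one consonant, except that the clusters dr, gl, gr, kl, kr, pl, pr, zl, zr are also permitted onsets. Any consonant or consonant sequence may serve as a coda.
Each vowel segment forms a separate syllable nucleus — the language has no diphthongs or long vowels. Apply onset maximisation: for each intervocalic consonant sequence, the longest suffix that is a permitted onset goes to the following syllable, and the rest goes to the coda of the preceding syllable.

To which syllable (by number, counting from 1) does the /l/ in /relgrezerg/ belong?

Vowels present: e, e, e; each is a nucleus, giving 3 syllables.
σ1/σ2 boundary: /lgr/ splits as /l/ + /gr/ (/gr/ is the longest suffix that is a licit onset).
σ2/σ3 boundary: /z/ → onset of the next syllable (single consonants are always licit onsets).
So the parse is rel.gre.zerg.
The /l/ is in the coda of syllable 1 (/rel/).

1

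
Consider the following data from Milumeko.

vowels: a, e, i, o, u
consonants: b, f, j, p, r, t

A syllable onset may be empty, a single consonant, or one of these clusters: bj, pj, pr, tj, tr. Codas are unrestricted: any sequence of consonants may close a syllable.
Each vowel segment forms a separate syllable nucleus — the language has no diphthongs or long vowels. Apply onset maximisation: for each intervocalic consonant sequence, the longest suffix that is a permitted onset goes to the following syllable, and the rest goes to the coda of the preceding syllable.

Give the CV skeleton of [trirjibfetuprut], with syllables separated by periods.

CCVC.CVC.CV.CV.CCVC

The vowels are i, i, e, u, u — 5 nuclei, so 5 syllables.
σ1/σ2 boundary: /rj/ — longest licit onset from the right is /j/, leaving /r/ as coda.
σ2/σ3 boundary: /bf/; trying suffixes from longest down, /f/ is the first permitted one, so coda /b/ | onset /f/.
σ3/σ4 boundary: /t/ is a single consonant, so it becomes the next onset.
σ4/σ5 boundary: cluster /pr/ — /pr/ is itself a permitted onset, so the whole cluster goes right; preceding coda = ∅.
So the parse is trir.jib.fe.tu.prut.
Mapping each syllable to C/V: /trir/ → CCVC, /jib/ → CVC, /fe/ → CV, /tu/ → CV, /prut/ → CCVC.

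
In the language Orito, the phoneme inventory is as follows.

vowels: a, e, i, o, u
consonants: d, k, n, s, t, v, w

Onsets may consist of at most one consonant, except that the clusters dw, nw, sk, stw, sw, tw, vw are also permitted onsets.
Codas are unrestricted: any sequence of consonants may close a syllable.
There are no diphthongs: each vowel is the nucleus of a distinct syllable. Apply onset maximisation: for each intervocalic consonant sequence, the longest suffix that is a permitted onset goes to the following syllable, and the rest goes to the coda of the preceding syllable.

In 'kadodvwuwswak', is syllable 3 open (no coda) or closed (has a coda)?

closed

Nuclei (vowels): a, o, u, a → 4 syllables.
σ1/σ2 boundary: /d/ → onset of the next syllable (single consonants are always licit onsets).
σ2/σ3 boundary: /dvw/ — longest licit onset from the right is /vw/, leaving /d/ as coda.
σ3/σ4 boundary: /wsw/ — longest licit onset from the right is /sw/, leaving /w/ as coda.
So the parse is ka.dod.vwuw.swak.
Syllable 3 is /vwuw/ with coda /w/, so it is closed.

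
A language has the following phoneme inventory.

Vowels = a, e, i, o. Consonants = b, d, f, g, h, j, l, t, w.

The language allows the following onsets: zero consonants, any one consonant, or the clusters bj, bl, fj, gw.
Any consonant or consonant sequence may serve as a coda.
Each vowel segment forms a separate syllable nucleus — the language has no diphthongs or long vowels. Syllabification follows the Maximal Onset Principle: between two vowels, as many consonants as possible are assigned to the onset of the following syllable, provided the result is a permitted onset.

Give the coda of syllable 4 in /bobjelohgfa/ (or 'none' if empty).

none

Vowels present: o, e, o, a; each is a nucleus, giving 4 syllables.
Between /o/ (V1) and /e/ (V2): /bj/ is a licit onset in full, so it all attaches to the next syllable.
Between /e/ (V2) and /o/ (V3): /l/ is a single consonant, so it becomes the next onset.
Between /o/ (V3) and /a/ (V4): /hgf/ — longest licit onset from the right is /f/, leaving /hg/ as coda.
Result: bo.bje.lohg.fa.
Syllable 4 is /fa/: onset /f/, nucleus /a/, coda ∅.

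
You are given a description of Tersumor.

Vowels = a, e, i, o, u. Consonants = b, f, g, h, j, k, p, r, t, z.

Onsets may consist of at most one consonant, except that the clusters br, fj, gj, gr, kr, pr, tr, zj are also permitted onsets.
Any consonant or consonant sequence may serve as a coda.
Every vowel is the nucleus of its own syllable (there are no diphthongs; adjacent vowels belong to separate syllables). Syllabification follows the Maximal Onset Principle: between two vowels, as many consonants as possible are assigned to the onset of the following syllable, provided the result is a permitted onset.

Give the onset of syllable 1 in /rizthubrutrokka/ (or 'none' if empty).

Vowels present: i, u, u, o, a; each is a nucleus, giving 5 syllables.
V1 /i/ – V2 /u/: /zth/ splits as /zt/ + /h/ (/h/ is the longest suffix that is a licit onset).
V2 /u/ – V3 /u/: /br/ is a licit onset in full, so it all attaches to the next syllable.
V3 /u/ – V4 /o/: /tr/ — entire cluster is a permitted onset → onset /tr/, coda ∅.
V4 /o/ – V5 /a/: /kk/ splits as /k/ + /k/ (/k/ is the longest suffix that is a licit onset).
Syllabification: rizt.hu.bru.trok.ka.
Syllable 1 is /rizt/: onset /r/, nucleus /i/, coda /zt/.

r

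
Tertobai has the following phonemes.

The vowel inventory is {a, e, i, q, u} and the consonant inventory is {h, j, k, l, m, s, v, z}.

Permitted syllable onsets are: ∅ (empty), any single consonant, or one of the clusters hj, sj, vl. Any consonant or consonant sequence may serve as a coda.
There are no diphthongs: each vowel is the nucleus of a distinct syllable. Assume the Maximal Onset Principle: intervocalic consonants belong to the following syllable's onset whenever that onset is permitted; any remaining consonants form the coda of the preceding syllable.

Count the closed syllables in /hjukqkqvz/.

Nuclei (vowels): u, q, q → 3 syllables.
Between /u/ (V1) and /q/ (V2): /k/ is a single consonant, so it becomes the next onset.
Between /q/ (V2) and /q/ (V3): just /k/ — single C goes to the following onset.
Putting it together: hju.kq.kqvz.
Classifying each syllable: /hju/ (open), /kq/ (open), /kqvz/ (closed).
Closed syllables: 1.

1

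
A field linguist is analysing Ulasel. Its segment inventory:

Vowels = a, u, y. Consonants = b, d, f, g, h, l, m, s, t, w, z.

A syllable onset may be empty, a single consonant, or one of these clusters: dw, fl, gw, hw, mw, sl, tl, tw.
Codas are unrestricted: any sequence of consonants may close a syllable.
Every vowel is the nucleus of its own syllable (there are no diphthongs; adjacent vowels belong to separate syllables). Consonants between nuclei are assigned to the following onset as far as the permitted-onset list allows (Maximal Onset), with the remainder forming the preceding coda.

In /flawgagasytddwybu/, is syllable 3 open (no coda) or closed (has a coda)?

open

Nuclei (vowels): a, a, a, y, y, u → 6 syllables.
/a…a/ gap (V1→V2): /wg/; trying suffixes from longest down, /g/ is the first permitted one, so coda /w/ | onset /g/.
/a…a/ gap (V2→V3): just /g/ — single C goes to the following onset.
/a…y/ gap (V3→V4): just /s/ — single C goes to the following onset.
/y…y/ gap (V4→V5): /tddw/; trying suffixes from longest down, /dw/ is the first permitted one, so coda /td/ | onset /dw/.
/y…u/ gap (V5→V6): /b/ is a single consonant, so it becomes the next onset.
Syllabification: flaw.ga.ga.sytd.dwy.bu.
Syllable 3 is /ga/; it ends in its nucleus with no coda, so it is open.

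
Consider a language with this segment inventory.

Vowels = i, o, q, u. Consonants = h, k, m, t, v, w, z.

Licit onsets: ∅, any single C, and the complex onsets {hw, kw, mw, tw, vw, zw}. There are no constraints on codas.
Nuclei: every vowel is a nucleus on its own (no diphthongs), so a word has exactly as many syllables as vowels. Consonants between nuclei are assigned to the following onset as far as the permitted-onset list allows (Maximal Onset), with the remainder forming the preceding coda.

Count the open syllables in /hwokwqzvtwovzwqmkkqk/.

1

The vowels are o, q, o, q, q — 5 nuclei, so 5 syllables.
/o…q/ gap (V1→V2): /kw/ — entire cluster is a permitted onset → onset /kw/, coda ∅.
/q…o/ gap (V2→V3): /zvtw/; trying suffixes from longest down, /tw/ is the first permitted one, so coda /zv/ | onset /tw/.
/o…q/ gap (V3→V4): /vzw/; trying suffixes from longest down, /zw/ is the first permitted one, so coda /v/ | onset /zw/.
/q…q/ gap (V4→V5): /mkk/ splits as /mk/ + /k/ (/k/ is the longest suffix that is a licit onset).
So the parse is hwo.kwqzv.twov.zwqmk.kqk.
Classifying each syllable: /hwo/ (open), /kwqzv/ (closed), /twov/ (closed), /zwqmk/ (closed), /kqk/ (closed).
Open syllables: 1.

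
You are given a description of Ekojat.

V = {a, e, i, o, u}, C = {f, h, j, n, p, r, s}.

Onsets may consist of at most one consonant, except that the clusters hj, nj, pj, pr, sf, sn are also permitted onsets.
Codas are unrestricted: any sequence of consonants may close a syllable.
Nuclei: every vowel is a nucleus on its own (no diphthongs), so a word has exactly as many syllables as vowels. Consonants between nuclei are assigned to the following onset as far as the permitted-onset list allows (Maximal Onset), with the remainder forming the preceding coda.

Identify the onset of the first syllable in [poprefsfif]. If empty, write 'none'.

p

Nuclei (vowels): o, e, i → 3 syllables.
σ1/σ2 boundary: /pr/ — entire cluster is a permitted onset → onset /pr/, coda ∅.
σ2/σ3 boundary: /fsf/ — longest licit onset from the right is /sf/, leaving /f/ as coda.
Result: po.pref.sfif.
Syllable 1 is /po/: onset /p/, nucleus /o/, coda ∅.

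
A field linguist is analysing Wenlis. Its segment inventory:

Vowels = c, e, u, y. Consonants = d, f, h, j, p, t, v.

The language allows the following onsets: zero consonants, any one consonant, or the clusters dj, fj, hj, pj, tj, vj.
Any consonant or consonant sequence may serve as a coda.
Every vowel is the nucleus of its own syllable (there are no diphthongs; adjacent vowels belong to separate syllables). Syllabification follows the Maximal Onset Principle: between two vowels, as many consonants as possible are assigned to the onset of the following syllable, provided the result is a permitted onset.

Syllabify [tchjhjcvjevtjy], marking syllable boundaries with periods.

tchj.hjc.vjev.tjy

The vowels are c, c, e, y — 4 nuclei, so 4 syllables.
Between /c/ (V1) and /c/ (V2): cluster /hjhj/ — the longest permitted-onset suffix is /hj/; onset = /hj/, preceding coda = /hj/.
Between /c/ (V2) and /e/ (V3): /vj/ is a licit onset in full, so it all attaches to the next syllable.
Between /e/ (V3) and /y/ (V4): /vtj/; trying suffixes from longest down, /tj/ is the first permitted one, so coda /v/ | onset /tj/.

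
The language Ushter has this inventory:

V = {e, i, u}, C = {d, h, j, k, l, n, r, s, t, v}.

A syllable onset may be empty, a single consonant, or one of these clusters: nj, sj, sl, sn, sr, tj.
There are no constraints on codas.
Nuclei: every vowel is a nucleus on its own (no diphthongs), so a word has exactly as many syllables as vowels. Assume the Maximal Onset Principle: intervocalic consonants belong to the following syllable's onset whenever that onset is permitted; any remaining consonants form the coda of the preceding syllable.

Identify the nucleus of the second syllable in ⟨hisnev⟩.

e

Nuclei (vowels): i, e → 2 syllables.
The second nucleus (vowel 2 from the left) is /e/.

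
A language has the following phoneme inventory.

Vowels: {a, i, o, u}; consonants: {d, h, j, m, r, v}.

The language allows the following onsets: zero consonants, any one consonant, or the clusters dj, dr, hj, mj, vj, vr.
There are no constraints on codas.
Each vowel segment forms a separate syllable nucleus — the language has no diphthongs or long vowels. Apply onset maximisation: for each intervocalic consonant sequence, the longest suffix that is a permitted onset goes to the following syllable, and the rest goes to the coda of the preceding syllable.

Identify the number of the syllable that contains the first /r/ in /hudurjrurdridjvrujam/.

2

The vowels are u, u, u, i, u, a — 6 nuclei, so 6 syllables.
σ1/σ2 boundary: just /d/ — single C goes to the following onset.
σ2/σ3 boundary: /rjr/; trying suffixes from longest down, /r/ is the first permitted one, so coda /rj/ | onset /r/.
σ3/σ4 boundary: /rdr/; trying suffixes from longest down, /dr/ is the first permitted one, so coda /r/ | onset /dr/.
σ4/σ5 boundary: /djvr/ — longest licit onset from the right is /vr/, leaving /dj/ as coda.
σ5/σ6 boundary: /j/ is a single consonant, so it becomes the next onset.
So the parse is hu.durj.rur.dridj.vru.jam.
The first /r/ is in the coda of syllable 2 (/durj/).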